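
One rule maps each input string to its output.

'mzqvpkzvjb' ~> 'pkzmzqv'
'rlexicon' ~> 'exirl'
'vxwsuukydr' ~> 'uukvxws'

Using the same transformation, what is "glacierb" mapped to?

acigl

Rule — delete the last 3 characters, then move the last 3 characters to the front (rotate right by 3).
"glacierb" → "glaci" → "acigl".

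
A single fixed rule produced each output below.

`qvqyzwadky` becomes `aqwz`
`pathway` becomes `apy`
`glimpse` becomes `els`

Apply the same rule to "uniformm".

The rule is to sort the characters into alphabetical order, then keep one character in every 3, starting at position 1 (positions 1st, 4th, 7th, ...).
"uniformm" → "fimmnoru" → "fmr".

fmr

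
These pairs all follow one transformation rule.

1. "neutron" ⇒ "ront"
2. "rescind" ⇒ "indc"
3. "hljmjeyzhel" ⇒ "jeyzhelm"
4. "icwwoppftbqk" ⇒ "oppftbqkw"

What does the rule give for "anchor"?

orh

The transformation: delete the first 3 characters, then move the first character to the end.
Starting from "anchor": after the first operation, "hor"; after the second, "orh".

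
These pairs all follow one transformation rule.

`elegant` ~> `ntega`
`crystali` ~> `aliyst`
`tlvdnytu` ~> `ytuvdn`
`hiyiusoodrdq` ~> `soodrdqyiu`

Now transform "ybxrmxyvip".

Each output is the input with this applied: delete the first 2 characters, then move the first 3 characters to the end (rotate left by 3).
Starting from "ybxrmxyvip": after the first operation, "xrmxyvip"; after the second, "xyvipxrm".
(Check on "crystali": → "ystali" → "aliyst" ✓)

xyvipxrm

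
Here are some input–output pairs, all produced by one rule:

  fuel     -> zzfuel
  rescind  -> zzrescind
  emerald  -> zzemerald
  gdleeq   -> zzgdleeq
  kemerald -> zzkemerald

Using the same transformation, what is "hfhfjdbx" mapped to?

zzhfhfjdbx

The pattern: prepend "zz".
Applying that to "hfhfjdbx" gives "zzhfhfjdbx".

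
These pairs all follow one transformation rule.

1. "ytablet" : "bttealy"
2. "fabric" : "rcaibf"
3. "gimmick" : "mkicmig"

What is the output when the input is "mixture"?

teirxum

The pattern: take characters alternately from the front and the back (1st, last, 2nd, 2nd-last, ...), then swap the first and last characters.
Doing the same to "mixture": "teirxum".
(Check on "gimmick": → "gkicmim" → "mkicmig" ✓)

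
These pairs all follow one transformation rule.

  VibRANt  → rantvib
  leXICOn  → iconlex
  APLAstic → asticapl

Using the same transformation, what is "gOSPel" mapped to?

Looking at the pairs, the operation is to move the first 3 characters to the end (rotate left by 3), then convert every letter to lowercase.
Applying both steps to "gOSPel": "PelgOS", then "pelgos".

pelgos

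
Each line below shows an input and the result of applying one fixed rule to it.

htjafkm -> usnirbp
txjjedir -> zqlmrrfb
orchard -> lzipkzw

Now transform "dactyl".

Rule — shift every letter 8 places forward in the alphabet (wrapping around), then reverse the string.
"dactyl" → "likbgt" → "tgbkil".

tgbkil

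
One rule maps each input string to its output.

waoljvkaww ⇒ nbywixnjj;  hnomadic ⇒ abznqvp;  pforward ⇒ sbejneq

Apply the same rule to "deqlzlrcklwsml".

rdymyepxyjfzy

The pattern: shift every letter 13 places forward in the alphabet (wrapping around) — i.e. ROT13, then delete the first character.
Applying both steps to "deqlzlrcklwsml": "qrdymyepxyjfzy", then "rdymyepxyjfzy".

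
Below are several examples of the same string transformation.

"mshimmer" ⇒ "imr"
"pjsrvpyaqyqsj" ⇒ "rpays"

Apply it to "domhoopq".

hoq

Each output is the input with this applied: keep every other character starting from the second (positions 2nd, 4th, 6th, ...), then delete the first character.
"domhoopq" → "ohoq" → "hoq".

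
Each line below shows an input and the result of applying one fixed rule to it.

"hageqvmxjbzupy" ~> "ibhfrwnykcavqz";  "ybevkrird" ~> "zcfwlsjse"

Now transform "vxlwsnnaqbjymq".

The transformation: shift every letter 1 place forward in the alphabet (wrapping around).
So "vxlwsnnaqbjymq" becomes "wymxtoobrckznr".

wymxtoobrckznr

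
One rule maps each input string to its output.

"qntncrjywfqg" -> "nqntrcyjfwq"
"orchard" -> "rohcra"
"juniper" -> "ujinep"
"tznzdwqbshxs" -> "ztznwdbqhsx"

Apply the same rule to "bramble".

rbmalb

In each case the input is transformed by: delete the last character, then swap each adjacent pair of characters (1↔2, 3↔4, ...).
On "bramble": the first step gives "brambl", and the second then gives "rbmalb".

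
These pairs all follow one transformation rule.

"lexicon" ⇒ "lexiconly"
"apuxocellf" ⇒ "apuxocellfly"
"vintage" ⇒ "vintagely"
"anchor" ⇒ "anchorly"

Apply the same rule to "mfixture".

mfixturely

Rule — append "ly".
Applying that to "mfixture" gives "mfixturely".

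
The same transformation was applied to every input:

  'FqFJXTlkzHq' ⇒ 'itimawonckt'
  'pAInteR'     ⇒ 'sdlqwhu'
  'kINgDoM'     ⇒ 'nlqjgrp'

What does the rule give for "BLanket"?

Looking at the pairs, the operation is to shift every letter 3 places forward in the alphabet (wrapping around), then convert every letter to lowercase.
"BLanket" → "EOdqnhw" → "eodqnhw".

eodqnhw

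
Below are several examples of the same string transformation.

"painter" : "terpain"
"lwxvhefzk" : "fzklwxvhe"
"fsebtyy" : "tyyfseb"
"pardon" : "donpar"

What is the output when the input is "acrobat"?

Each output is the input with this applied: move the last 3 characters to the front (rotate right by 3).
Doing the same to "acrobat": "batacro".

batacro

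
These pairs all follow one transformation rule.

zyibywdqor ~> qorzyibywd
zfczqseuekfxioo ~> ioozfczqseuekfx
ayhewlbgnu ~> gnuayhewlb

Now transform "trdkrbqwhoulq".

What's happening: move the last 3 characters to the front (rotate right by 3).
Applying that to "trdkrbqwhoulq" gives "ulqtrdkrbqwho".

ulqtrdkrbqwho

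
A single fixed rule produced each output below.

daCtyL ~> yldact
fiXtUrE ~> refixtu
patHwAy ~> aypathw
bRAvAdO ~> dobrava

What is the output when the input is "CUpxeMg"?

Each output is the input with this applied: move the last 2 characters to the front (rotate right by 2), then convert every letter to lowercase.
Starting from "CUpxeMg": after the first operation, "MgCUpxe"; after the second, "mgcupxe".

mgcupxe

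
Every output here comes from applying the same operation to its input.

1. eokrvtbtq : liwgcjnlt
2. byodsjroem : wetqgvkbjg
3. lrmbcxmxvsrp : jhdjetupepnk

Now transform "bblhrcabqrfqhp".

zhttdzjustijxi

In each case the input is transformed by: move the last 2 characters to the front (rotate right by 2), then shift every letter 8 places backward in the alphabet (wrapping around).
Working it through for "bblhrcabqrfqhp": intermediate "hpbblhrcabqrfq", final "zhttdzjustijxi".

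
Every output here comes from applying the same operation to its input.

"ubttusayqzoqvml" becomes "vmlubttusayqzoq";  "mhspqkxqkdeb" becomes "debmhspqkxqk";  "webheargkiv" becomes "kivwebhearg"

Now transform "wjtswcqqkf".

qkfwjtswcq

Looking at the pairs, the operation is to move the last 3 characters to the front (rotate right by 3).
On "wjtswcqqkf" that produces "qkfwjtswcq".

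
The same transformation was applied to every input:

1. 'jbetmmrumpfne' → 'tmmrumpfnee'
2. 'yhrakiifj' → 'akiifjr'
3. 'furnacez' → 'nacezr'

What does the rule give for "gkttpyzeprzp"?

Looking at the pairs, the operation is to delete the first 2 characters, then move the first character to the end.
On "gkttpyzeprzp": the first step gives "ttpyzeprzp", and the second then gives "tpyzeprzpt".
(Check on "furnacez": → "rnacez" → "nacezr" ✓)

tpyzeprzpt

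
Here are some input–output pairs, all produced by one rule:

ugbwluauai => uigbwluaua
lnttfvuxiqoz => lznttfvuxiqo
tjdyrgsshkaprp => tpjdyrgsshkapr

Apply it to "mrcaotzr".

Rule — swap the first and last characters, then move the last character to the front.
Starting from "mrcaotzr": after the first operation, "rrcaotzm"; after the second, "mrrcaotz".
(Check on "ugbwluauai": → "igbwluauau" → "uigbwluaua" ✓)

mrrcaotz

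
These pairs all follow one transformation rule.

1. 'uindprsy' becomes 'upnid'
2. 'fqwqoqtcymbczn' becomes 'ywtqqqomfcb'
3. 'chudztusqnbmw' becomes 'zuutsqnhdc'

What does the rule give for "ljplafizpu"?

plljifa

The transformation: delete the last 3 characters, then sort the characters into reverse alphabetical order.
On "ljplafizpu": the first step gives "ljplafi", and the second then gives "plljifa".
(Check on "uindprsy": → "uindp" → "upnid" ✓)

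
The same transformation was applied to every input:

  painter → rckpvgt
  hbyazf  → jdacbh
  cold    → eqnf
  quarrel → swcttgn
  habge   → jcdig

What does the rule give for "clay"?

enca

The rule is to shift every letter 2 places forward in the alphabet (wrapping around).
Applying that to "clay" gives "enca".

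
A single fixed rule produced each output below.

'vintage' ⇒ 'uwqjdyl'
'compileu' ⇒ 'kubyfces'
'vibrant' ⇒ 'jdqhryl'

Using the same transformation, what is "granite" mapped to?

ujydqhw

Rule — shift every letter 10 places backward in the alphabet (wrapping around), then reverse the string.
On "granite": the first step gives "whqdyju", and the second then gives "ujydqhw".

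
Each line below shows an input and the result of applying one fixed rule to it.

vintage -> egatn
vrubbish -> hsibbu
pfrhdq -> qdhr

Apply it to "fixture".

The rule is to delete the first 2 characters, then reverse the string.
"fixture" → "xture" → "erutx".

erutx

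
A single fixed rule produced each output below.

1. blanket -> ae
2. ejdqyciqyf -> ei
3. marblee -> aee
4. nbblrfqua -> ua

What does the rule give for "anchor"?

In each case the input is transformed by: keep only the vowels.
So "anchor" becomes "ao".

ao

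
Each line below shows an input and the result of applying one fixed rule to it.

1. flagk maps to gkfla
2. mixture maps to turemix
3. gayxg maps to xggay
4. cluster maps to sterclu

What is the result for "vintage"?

tagevin

Rule — move the first 3 characters to the end (rotate left by 3).
On "vintage" that produces "tagevin".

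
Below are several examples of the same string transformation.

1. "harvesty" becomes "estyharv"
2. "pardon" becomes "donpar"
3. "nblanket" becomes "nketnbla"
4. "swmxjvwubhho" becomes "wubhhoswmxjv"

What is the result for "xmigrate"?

ratexmig

Each output is the input with this applied: swap the front and back halves of the string.
Doing the same to "xmigrate": "ratexmig".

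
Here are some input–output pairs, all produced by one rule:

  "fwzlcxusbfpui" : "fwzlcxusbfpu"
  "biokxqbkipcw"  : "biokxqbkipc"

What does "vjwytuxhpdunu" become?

vjwytuxhpdun

In each case the input is transformed by: delete the last character.
Applying that to "vjwytuxhpdunu" gives "vjwytuxhpdun".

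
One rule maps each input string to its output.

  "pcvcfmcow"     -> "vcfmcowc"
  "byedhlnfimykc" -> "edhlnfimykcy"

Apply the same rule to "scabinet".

abinetc

In each case the input is transformed by: delete the first character, then move the first character to the end.
Applying both steps to "scabinet": "cabinet", then "abinetc".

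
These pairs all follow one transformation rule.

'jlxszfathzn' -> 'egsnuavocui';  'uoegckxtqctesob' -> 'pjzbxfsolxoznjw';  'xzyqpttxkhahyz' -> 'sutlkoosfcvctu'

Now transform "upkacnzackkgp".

pkfvxiuvxffbk

Looking at the pairs, the operation is to shift every letter 5 places backward in the alphabet (wrapping around).
For "upkacnzackkgp" the result is "pkfvxiuvxffbk".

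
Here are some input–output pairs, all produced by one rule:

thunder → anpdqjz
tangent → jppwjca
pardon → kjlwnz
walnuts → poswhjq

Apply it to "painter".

anlwejp

In each case the input is transformed by: move the last 2 characters to the front (rotate right by 2), then shift every letter 4 places backward in the alphabet (wrapping around).
Applying both steps to "painter": "erpaint", then "anlwejp".
(Check on "thunder": → "erthund" → "anpdqjz" ✓)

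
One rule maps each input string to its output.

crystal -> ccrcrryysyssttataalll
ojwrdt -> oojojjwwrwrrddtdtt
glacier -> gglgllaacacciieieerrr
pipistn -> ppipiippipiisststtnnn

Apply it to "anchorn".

Rule — repeat every character 3 times, then swap each adjacent pair of characters (1↔2, 3↔4, ...).
Working it through for "anchorn": intermediate "aaannnccchhhooorrrnnn", final "aananncchchhoororrnnn".

aananncchchhoororrnnn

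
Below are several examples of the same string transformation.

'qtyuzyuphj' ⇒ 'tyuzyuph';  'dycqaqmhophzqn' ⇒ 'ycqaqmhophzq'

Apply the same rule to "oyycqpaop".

What's happening: move the first character to the end, then delete the last 2 characters.
So "oyycqpaop" becomes "yycqpao".
(Check on "qtyuzyuphj": → "tyuzyuphjq" → "tyuzyuph" ✓)

yycqpao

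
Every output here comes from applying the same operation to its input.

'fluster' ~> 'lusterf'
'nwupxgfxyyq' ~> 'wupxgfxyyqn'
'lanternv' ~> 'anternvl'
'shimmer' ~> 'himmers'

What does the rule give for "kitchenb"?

itchenbk

In each case the input is transformed by: move the first character to the end.
For "kitchenb" the result is "itchenbk".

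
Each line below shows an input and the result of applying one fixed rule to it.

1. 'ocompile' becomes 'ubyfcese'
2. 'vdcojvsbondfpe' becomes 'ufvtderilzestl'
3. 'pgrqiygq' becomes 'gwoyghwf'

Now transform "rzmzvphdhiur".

hkyxtxflpcph

The transformation: reverse the string, then shift every letter 10 places backward in the alphabet (wrapping around).
"rzmzvphdhiur" → "ruihdhpvzmzr" → "hkyxtxflpcph".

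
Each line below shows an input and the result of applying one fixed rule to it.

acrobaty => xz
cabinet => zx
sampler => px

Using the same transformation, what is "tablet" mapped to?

The rule is to shift every letter 3 places backward in the alphabet (wrapping around), then keep only the first 2 characters.
Applying both steps to "tablet": "qxyibq", then "qx".

qx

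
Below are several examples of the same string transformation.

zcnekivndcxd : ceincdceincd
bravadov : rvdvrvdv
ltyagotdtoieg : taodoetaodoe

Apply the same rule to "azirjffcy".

zrfczrfc

What's happening: keep every other character starting from the second (positions 2nd, 4th, 6th, ...), then write the whole string twice.
Starting from "azirjffcy": after the first operation, "zrfc"; after the second, "zrfczrfc".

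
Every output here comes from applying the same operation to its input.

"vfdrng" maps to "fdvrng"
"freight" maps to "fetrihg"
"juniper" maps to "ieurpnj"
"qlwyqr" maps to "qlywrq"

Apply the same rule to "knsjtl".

kjtsnl

The rule is to sort the characters into reverse alphabetical order, then move the last 2 characters to the front (rotate right by 2).
Applying both steps to "knsjtl": "tsnlkj", then "kjtsnl".
(Check on "qlwyqr": → "ywrqql" → "qlywrq" ✓)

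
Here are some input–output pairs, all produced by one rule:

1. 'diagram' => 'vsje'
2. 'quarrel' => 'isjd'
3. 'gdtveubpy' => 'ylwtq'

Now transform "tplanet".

The transformation: keep every other character starting from the first (positions 1st, 3rd, 5th, ...), then shift every letter 8 places backward in the alphabet (wrapping around).
For "tplanet", step one produces "tlnt"; step two turns that into "ldfl".

ldfl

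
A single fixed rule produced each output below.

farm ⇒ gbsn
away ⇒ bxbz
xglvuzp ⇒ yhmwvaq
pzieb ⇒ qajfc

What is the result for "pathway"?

qbuixbz

The transformation: shift every letter 1 place forward in the alphabet (wrapping around).
Doing the same to "pathway": "qbuixbz".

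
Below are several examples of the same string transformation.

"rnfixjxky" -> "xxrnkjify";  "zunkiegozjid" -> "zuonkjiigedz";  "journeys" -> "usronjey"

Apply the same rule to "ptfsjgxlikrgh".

The transformation: sort the characters into reverse alphabetical order, then move the first character to the end.
Applying both steps to "ptfsjgxlikrgh": "xtsrplkjihggf", then "tsrplkjihggfx".

tsrplkjihggfx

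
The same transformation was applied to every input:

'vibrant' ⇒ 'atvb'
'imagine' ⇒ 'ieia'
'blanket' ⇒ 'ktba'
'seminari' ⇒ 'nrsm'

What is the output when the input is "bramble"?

beba

What's happening: keep every other character starting from the first (positions 1st, 3rd, 5th, ...), then move the last 2 characters to the front (rotate right by 2).
Applying both steps to "bramble": "babe", then "beba".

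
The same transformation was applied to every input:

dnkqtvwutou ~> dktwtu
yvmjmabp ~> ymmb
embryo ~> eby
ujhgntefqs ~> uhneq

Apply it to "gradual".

Looking at the pairs, the operation is to keep every other character starting from the first (positions 1st, 3rd, 5th, ...).
For "gradual" the result is "gaul".

gaul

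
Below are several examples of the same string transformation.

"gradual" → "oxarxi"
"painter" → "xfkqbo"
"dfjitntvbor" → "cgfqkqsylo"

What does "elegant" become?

Looking at the pairs, the operation is to shift every letter 3 places backward in the alphabet (wrapping around), then delete the first character.
Starting from "elegant": after the first operation, "bibdxkq"; after the second, "ibdxkq".

ibdxkq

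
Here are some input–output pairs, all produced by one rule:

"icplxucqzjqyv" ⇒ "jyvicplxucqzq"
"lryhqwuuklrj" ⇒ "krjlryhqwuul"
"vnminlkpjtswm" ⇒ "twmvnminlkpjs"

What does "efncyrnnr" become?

Looking at the pairs, the operation is to move the last 3 characters to the front (rotate right by 3), then swap the first and last characters.
Working it through for "efncyrnnr": intermediate "nnrefncyr", final "rnrefncyn".
(Check on "vnminlkpjtswm": → "swmvnminlkpjt" → "twmvnminlkpjs" ✓)

rnrefncyn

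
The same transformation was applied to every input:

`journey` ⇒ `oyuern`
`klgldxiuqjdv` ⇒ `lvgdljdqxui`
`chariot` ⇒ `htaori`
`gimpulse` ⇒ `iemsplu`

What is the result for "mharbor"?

hraorb

Looking at the pairs, the operation is to delete the first character, then take characters alternately from the front and the back (1st, last, 2nd, 2nd-last, ...).
Working it through for "mharbor": intermediate "harbor", final "hraorb".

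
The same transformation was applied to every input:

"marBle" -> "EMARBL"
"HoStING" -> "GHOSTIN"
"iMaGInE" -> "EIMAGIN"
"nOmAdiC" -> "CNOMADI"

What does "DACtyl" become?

LDACTY

In each case the input is transformed by: move the last character to the front, then convert every letter to uppercase.
Starting from "DACtyl": after the first operation, "lDACty"; after the second, "LDACTY".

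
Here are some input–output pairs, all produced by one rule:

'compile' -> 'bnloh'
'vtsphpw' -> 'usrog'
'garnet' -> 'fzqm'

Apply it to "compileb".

bnlohk

The rule is to delete the last 2 characters, then shift every letter 1 place backward in the alphabet (wrapping around).
For "compileb", step one produces "compil"; step two turns that into "bnlohk".
(Check on "compile": → "compi" → "bnloh" ✓)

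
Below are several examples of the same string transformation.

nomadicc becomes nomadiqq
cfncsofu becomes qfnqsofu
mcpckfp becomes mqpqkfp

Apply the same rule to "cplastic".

The transformation: replace every "c" with "q".
Doing the same to "cplastic": "qplastiq".

qplastiq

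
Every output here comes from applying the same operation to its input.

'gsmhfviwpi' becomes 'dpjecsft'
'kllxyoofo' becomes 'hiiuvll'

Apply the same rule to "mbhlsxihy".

In each case the input is transformed by: shift every letter 3 places backward in the alphabet (wrapping around), then delete the last 2 characters.
Applying both steps to "mbhlsxihy": "jyeipufev", then "jyeipuf".

jyeipuf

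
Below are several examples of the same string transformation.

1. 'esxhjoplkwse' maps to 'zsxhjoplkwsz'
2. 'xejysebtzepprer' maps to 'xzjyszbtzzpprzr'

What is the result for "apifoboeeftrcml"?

The pattern: replace every "e" with "z".
"apifoboeeftrcml" → "apifobozzftrcml".

apifobozzftrcml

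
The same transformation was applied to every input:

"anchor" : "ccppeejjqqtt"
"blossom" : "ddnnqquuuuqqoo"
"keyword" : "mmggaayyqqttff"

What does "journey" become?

Each output is the input with this applied: shift every letter 2 places forward in the alphabet (wrapping around), then double every character.
"journey" → "lqwtpga" → "llqqwwttppggaa".
(Check on "keyword": → "mgayqtf" → "mmggaayyqqttff" ✓)

llqqwwttppggaa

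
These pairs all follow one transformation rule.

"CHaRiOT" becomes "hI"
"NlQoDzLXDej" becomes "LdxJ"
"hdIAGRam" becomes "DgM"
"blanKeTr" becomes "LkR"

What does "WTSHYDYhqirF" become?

tyHR

The pattern: flip the case of every letter, then keep one character in every 3, starting at position 2 (positions 2nd, 5th, 8th, ...).
Applying both steps to "WTSHYDYhqirF": "wtshydyHQIRf", then "tyHR".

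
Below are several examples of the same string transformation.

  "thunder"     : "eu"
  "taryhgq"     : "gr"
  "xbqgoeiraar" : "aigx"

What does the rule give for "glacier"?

The rule is to reverse the string, then keep one character in every 3, starting at position 2 (positions 2nd, 5th, 8th, ...).
Starting from "glacier": after the first operation, "reicalg"; after the second, "ea".

ea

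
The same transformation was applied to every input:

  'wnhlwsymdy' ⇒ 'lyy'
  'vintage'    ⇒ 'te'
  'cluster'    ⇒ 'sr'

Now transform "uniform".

The transformation: keep one character in every 3, starting at position 1 (positions 1st, 4th, 7th, ...), then delete the first character.
For "uniform", step one produces "ufm"; step two turns that into "fm".
(Check on "vintage": → "vte" → "te" ✓)

fm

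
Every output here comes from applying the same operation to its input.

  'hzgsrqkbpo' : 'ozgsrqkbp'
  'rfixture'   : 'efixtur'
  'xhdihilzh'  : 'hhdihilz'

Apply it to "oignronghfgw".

wignronghfg

Looking at the pairs, the operation is to delete the first character, then move the last character to the front.
Doing the same to "oignronghfgw": "wignronghfg".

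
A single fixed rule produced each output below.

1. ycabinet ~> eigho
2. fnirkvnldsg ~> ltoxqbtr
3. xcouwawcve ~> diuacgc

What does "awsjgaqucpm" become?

gcypmgwa

Each output is the input with this applied: shift every letter 6 places forward in the alphabet (wrapping around), then delete the last 3 characters.
Applying both steps to "awsjgaqucpm": "gcypmgwaivs", then "gcypmgwa".
(Check on "fnirkvnldsg": → "ltoxqbtrjym" → "ltoxqbtr" ✓)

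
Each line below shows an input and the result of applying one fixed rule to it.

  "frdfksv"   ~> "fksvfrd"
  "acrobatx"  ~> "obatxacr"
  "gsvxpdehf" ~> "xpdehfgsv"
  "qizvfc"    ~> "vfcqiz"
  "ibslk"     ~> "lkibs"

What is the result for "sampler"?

plersam

What's happening: move the first 3 characters to the end (rotate left by 3).
Applying that to "sampler" gives "plersam".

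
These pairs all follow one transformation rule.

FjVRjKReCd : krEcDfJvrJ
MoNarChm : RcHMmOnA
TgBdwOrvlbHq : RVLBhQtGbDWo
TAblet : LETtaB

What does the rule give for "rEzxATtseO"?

tTSEoReZXa

Looking at the pairs, the operation is to flip the case of every letter, then swap the front and back halves of the string.
Doing the same to "rEzxATtseO": "tTSEoReZXa".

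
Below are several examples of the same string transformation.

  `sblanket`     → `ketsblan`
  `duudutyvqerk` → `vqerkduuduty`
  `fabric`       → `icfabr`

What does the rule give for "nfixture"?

The rule is to move the first character to the end, then swap the front and back halves of the string.
On "nfixture": the first step gives "fixturen", and the second then gives "urenfixt".

urenfixt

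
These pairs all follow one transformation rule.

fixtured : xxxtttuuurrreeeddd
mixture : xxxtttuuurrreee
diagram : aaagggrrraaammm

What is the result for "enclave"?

ccclllaaavvveee

The rule is to delete the first 2 characters, then repeat every character 3 times.
Working it through for "enclave": intermediate "clave", final "ccclllaaavvveee".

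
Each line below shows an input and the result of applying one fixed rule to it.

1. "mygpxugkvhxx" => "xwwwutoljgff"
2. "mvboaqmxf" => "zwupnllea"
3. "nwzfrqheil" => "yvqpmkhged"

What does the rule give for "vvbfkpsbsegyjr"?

xuurrqojifedaa

Looking at the pairs, the operation is to shift every letter 1 place backward in the alphabet (wrapping around), then sort the characters into reverse alphabetical order.
Starting from "vvbfkpsbsegyjr": after the first operation, "uuaejorardfxiq"; after the second, "xuurrqojifedaa".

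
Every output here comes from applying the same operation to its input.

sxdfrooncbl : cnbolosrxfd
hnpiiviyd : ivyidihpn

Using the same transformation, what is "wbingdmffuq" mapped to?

ffumqdwgbni

In each case the input is transformed by: move the last 3 characters to the front (rotate right by 3), then take characters alternately from the front and the back (1st, last, 2nd, 2nd-last, ...).
"wbingdmffuq" → "ffumqdwgbni".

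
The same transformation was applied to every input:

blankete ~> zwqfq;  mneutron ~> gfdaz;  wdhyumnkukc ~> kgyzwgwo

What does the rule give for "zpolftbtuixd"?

The transformation: delete the first 3 characters, then shift every letter 12 places forward in the alphabet (wrapping around).
Working it through for "zpolftbtuixd": intermediate "lftbtuixd", final "xrfnfgujp".

xrfnfgujp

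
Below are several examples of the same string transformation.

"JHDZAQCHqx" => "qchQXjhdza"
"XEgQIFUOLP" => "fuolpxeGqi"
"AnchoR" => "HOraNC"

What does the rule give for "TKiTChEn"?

The pattern: flip the case of every letter, then swap the front and back halves of the string.
"TKiTChEn" → "cHeNtkIt".
(Check on "JHDZAQCHqx": → "jhdzaqchQX" → "qchQXjhdza" ✓)

cHeNtkIt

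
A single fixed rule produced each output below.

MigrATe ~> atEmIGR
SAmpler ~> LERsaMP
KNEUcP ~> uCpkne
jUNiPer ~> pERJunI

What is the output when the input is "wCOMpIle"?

The transformation: flip the case of every letter, then move the last 3 characters to the front (rotate right by 3).
Applying that to "wCOMpIle" gives "iLEWcomP".

iLEWcomP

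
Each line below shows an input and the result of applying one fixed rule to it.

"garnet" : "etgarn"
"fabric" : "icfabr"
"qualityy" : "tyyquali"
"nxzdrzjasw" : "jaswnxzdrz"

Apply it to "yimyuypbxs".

Rule — swap the front and back halves of the string, then move the first character to the end.
Working it through for "yimyuypbxs": intermediate "ypbxsyimyu", final "pbxsyimyuy".

pbxsyimyuy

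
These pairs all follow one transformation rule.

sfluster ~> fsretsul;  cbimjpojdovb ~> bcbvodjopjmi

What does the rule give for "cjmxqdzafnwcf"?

jcfcwnfazdqxm

The rule is to reverse the string, then move the last 2 characters to the front (rotate right by 2).
Working it through for "cjmxqdzafnwcf": intermediate "fcwnfazdqxmjc", final "jcfcwnfazdqxm".
(Check on "cbimjpojdovb": → "bvodjopjmibc" → "bcbvodjopjmi" ✓)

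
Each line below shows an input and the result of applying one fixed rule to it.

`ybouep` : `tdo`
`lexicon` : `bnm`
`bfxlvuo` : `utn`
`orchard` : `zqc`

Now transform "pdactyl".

Rule — shift every letter 1 place backward in the alphabet (wrapping around), then keep only the last 3 characters.
Applying that to "pdactyl" gives "sxk".

sxk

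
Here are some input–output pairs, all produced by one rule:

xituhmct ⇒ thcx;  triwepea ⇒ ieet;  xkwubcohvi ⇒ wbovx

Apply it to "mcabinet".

aiem

The rule is to move the first character to the end, then keep every other character starting from the second (positions 2nd, 4th, 6th, ...).
"mcabinet" → "aiem".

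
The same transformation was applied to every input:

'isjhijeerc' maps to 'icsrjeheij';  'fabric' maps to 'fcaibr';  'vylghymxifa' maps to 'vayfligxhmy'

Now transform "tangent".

ttanneg

Looking at the pairs, the operation is to take characters alternately from the front and the back (1st, last, 2nd, 2nd-last, ...).
For "tangent" the result is "ttanneg".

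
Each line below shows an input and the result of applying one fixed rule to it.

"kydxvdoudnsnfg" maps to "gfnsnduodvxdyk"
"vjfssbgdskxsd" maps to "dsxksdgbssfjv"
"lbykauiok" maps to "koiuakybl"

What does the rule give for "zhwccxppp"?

The pattern: reverse the string.
So "zhwccxppp" becomes "pppxccwhz".

pppxccwhz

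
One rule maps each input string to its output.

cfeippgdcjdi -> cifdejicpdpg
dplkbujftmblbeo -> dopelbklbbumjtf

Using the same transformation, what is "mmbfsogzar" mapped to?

The transformation: take characters alternately from the front and the back (1st, last, 2nd, 2nd-last, ...).
Applying that to "mmbfsogzar" gives "mrmabzfgso".

mrmabzfgso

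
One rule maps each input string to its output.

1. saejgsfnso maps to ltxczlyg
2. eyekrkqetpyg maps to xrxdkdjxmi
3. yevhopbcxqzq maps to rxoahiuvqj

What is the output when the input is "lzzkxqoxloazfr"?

Each output is the input with this applied: delete the last 2 characters, then shift every letter 7 places backward in the alphabet (wrapping around).
Starting from "lzzkxqoxloazfr": after the first operation, "lzzkxqoxloaz"; after the second, "essdqjhqehts".

essdqjhqehts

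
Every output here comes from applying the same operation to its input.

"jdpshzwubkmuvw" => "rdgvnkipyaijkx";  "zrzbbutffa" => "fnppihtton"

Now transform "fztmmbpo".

Rule — move the first character to the end, then shift every letter 12 places backward in the alphabet (wrapping around).
Working it through for "fztmmbpo": intermediate "ztmmbpof", final "nhaapdct".

nhaapdct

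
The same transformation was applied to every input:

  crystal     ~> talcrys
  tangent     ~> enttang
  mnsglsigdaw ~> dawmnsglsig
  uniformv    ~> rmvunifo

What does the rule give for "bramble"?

blebram

In each case the input is transformed by: move the last 3 characters to the front (rotate right by 3).
On "bramble" that produces "blebram".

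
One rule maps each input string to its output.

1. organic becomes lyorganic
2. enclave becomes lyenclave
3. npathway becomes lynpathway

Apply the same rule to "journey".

The rule is to prepend "ly".
Doing the same to "journey": "lyjourney".

lyjourney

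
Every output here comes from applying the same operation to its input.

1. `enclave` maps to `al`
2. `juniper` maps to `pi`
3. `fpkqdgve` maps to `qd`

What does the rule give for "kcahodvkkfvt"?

dv

What's happening: take characters alternately from the front and the back (1st, last, 2nd, 2nd-last, ...), then keep only the last 2 characters.
On "kcahodvkkfvt": the first step gives "ktcvafhkokdv", and the second then gives "dv".
(Check on "fpkqdgve": → "fepvkgqd" → "qd" ✓)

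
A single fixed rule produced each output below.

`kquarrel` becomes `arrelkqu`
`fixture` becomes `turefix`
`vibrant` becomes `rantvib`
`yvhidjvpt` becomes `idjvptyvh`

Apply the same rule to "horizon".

The pattern: move the first 3 characters to the end (rotate left by 3).
For "horizon" the result is "izonhor".

izonhor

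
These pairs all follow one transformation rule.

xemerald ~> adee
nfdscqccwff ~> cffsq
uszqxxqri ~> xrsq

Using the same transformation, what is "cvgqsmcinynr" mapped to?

The transformation: keep every other character starting from the second (positions 2nd, 4th, 6th, ...), then move the last 2 characters to the front (rotate right by 2).
So "cvgqsmcinynr" becomes "yrvqmi".

yrvqmi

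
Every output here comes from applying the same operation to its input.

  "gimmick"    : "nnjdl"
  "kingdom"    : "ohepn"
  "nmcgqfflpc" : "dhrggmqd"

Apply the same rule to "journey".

vsofz

Each output is the input with this applied: delete the first 2 characters, then shift every letter 1 place forward in the alphabet (wrapping around).
"journey" → "urney" → "vsofz".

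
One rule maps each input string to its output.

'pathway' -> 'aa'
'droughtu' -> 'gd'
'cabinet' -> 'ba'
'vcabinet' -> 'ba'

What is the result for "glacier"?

ca

Each output is the input with this applied: sort the characters into reverse alphabetical order, then keep only the last 2 characters.
Starting from "glacier": after the first operation, "rligeca"; after the second, "ca".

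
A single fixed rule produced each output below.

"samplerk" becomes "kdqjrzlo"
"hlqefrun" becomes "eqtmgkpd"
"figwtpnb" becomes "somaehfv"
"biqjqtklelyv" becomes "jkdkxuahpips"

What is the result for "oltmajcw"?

zibvnksl

The pattern: shift every letter 1 place backward in the alphabet (wrapping around), then swap the front and back halves of the string.
Applying both steps to "oltmajcw": "nkslzibv", then "zibvnksl".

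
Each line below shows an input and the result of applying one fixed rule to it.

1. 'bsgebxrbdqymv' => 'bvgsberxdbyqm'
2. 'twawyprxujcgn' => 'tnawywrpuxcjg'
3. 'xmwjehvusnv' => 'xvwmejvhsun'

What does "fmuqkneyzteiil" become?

Looking at the pairs, the operation is to move the last character to the front, then swap each adjacent pair of characters (1↔2, 3↔4, ...).
Applying that to "fmuqkneyzteiil" gives "flumkqenzyetii".

flumkqenzyetii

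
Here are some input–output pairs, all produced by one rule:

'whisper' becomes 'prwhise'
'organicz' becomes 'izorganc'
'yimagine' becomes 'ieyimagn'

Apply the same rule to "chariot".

itcharo

Looking at the pairs, the operation is to move the last 2 characters to the front (rotate right by 2), then swap the first and last characters.
"chariot" → "otchari" → "itcharo".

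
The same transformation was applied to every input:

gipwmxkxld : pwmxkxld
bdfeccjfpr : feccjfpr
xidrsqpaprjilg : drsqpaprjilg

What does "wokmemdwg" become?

What's happening: delete the first 2 characters.
Doing the same to "wokmemdwg": "kmemdwg".

kmemdwg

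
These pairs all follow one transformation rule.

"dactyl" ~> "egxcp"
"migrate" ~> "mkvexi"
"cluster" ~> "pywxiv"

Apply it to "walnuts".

epryxw

Looking at the pairs, the operation is to shift every letter 4 places forward in the alphabet (wrapping around), then delete the first character.
For "walnuts" the result is "epryxw".
(Check on "migrate": → "qmkvexi" → "mkvexi" ✓)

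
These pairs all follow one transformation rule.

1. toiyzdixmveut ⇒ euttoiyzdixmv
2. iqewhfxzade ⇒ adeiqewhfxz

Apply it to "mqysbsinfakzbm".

What's happening: move the last 3 characters to the front (rotate right by 3).
Doing the same to "mqysbsinfakzbm": "zbmmqysbsinfak".

zbmmqysbsinfak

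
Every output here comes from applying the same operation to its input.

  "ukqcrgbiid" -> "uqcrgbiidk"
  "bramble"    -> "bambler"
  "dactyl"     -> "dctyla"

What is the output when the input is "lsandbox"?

Rule — move the first character to the end, then swap the first and last characters.
Applying both steps to "lsandbox": "sandboxl", then "landboxs".
(Check on "ukqcrgbiid": → "kqcrgbiidu" → "uqcrgbiidk" ✓)

landboxs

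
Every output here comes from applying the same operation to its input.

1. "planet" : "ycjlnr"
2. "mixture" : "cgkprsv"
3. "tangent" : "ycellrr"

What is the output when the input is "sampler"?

The pattern: sort the characters into alphabetical order, then shift every letter 2 places backward in the alphabet (wrapping around).
"sampler" → "aelmprs" → "ycjknpq".

ycjknpq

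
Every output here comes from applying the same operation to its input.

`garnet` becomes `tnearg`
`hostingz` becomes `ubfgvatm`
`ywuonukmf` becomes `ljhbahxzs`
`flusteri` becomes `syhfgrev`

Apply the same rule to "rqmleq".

What's happening: shift every letter 13 places forward in the alphabet (wrapping around) — i.e. ROT13.
"rqmleq" → "edzyrd".

edzyrd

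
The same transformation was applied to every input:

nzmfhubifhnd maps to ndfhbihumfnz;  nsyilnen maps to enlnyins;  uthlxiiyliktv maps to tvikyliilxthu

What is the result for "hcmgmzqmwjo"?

Each output is the input with this applied: reverse the string, then swap each adjacent pair of characters (1↔2, 3↔4, ...).
So "hcmgmzqmwjo" becomes "jomwzqgmcmh".

jomwzqgmcmh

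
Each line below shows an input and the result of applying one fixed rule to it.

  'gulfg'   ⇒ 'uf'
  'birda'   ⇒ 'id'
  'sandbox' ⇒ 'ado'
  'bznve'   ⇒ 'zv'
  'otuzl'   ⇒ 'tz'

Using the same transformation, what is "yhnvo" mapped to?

hv

Rule — keep every other character starting from the second (positions 2nd, 4th, 6th, ...).
For "yhnvo" the result is "hv".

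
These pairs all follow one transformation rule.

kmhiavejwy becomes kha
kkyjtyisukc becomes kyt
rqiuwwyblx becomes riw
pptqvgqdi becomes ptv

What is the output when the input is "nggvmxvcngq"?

The rule is to keep every other character starting from the first (positions 1st, 3rd, 5th, ...), then keep only the first 3 characters.
Applying both steps to "nggvmxvcngq": "ngmvnq", then "ngm".

ngm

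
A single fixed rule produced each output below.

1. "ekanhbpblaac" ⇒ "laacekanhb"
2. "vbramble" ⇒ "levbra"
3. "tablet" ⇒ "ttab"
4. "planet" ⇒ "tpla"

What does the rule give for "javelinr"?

The pattern: swap the front and back halves of the string, then delete the first 2 characters.
Working it through for "javelinr": intermediate "linrjave", final "nrjave".

nrjave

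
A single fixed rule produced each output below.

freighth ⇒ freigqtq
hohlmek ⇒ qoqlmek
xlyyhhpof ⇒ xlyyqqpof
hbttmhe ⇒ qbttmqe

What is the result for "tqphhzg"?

The transformation: replace every "h" with "q".
Doing the same to "tqphhzg": "tqpqqzg".

tqpqqzg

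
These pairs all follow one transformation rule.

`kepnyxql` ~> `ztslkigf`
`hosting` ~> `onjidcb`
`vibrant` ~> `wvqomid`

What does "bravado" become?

ywvvqmj

In each case the input is transformed by: shift every letter 5 places backward in the alphabet (wrapping around), then sort the characters into reverse alphabetical order.
"bravado" → "wmvqvyj" → "ywvvqmj".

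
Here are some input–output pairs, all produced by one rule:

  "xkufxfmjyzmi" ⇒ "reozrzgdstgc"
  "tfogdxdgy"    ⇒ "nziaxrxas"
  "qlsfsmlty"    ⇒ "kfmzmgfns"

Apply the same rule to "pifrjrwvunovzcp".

The transformation: shift every letter 6 places backward in the alphabet (wrapping around).
On "pifrjrwvunovzcp" that produces "jczldlqpohiptwj".

jczldlqpohiptwj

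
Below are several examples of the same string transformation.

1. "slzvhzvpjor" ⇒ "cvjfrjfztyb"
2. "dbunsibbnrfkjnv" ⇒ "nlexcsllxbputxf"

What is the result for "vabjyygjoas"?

fkltiiqtykc

The transformation: shift every letter 10 places forward in the alphabet (wrapping around).
Doing the same to "vabjyygjoas": "fkltiiqtykc".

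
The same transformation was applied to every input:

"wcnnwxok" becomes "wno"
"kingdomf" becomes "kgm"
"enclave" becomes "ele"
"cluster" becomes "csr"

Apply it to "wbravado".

The pattern: keep one character in every 3, starting at position 1 (positions 1st, 4th, 7th, ...).
"wbravado" → "wad".

wad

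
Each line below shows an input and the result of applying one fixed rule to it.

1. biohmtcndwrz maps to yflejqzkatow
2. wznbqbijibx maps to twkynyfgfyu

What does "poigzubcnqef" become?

Rule — shift every letter 3 places backward in the alphabet (wrapping around).
"poigzubcnqef" → "mlfdwryzknbc".

mlfdwryzknbc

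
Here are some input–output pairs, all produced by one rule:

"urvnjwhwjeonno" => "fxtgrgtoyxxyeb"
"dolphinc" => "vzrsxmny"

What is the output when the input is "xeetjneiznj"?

odtxosjxtho

Looking at the pairs, the operation is to move the first 2 characters to the end (rotate left by 2), then shift every letter 10 places forward in the alphabet (wrapping around).
Working it through for "xeetjneiznj": intermediate "etjneiznjxe", final "odtxosjxtho".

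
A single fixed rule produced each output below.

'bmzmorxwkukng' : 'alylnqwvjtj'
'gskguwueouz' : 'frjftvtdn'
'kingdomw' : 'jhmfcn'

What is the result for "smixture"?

rlhwst

What's happening: shift every letter 1 place backward in the alphabet (wrapping around), then delete the last 2 characters.
"smixture" → "rlhwstqd" → "rlhwst".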